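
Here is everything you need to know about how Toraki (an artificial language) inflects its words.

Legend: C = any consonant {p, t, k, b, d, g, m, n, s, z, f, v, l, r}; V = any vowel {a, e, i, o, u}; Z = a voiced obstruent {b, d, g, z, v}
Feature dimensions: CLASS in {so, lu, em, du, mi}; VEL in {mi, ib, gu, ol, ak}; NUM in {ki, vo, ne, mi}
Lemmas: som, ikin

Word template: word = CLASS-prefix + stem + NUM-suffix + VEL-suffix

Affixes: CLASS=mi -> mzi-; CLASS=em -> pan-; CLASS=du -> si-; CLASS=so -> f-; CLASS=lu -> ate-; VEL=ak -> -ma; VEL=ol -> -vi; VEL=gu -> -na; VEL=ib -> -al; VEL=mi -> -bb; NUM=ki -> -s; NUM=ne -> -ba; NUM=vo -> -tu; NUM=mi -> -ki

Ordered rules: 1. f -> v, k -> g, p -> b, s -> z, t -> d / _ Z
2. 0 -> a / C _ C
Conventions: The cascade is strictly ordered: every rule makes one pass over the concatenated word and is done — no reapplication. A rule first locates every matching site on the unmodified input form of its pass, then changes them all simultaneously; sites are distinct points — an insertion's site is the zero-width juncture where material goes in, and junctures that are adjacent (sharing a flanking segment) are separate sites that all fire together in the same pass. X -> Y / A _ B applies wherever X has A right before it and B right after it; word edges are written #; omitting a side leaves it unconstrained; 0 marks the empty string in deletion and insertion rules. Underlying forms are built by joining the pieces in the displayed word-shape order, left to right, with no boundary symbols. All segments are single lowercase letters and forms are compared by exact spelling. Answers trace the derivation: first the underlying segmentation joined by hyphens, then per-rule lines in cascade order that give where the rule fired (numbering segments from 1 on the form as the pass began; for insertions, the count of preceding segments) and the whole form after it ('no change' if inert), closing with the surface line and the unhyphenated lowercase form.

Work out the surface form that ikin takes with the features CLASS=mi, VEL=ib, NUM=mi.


underlying: mzi-ikin-ki-al
1. f -> v, k -> g, p -> b, s -> z, t -> d / _ Z: no change
2. 0 -> a / C _ C: inserts after position(s) 1, 7: maziikinakial
surface: maziikinakial


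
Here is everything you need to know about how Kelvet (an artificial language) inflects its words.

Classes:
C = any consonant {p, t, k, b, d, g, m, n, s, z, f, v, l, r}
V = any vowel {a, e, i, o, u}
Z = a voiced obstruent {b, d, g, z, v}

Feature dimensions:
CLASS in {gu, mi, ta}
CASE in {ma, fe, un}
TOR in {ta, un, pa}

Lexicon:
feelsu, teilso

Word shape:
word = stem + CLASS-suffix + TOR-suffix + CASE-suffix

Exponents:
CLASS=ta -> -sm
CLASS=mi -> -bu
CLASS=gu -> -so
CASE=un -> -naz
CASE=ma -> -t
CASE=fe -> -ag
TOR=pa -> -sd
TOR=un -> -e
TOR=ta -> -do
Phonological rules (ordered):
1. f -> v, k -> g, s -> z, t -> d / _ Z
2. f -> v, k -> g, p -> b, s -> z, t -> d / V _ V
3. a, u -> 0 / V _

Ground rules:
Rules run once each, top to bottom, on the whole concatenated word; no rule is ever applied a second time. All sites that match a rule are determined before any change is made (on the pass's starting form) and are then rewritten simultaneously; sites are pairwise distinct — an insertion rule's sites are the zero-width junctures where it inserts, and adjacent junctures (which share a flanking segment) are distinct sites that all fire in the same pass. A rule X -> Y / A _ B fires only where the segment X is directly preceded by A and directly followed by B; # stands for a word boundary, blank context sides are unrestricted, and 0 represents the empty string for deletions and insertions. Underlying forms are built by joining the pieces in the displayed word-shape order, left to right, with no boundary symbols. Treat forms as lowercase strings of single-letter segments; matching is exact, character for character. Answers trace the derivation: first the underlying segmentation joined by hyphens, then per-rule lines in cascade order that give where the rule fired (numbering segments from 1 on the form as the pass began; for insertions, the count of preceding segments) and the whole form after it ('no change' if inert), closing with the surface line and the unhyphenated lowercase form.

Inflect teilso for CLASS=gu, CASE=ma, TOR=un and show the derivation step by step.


underlying: teilso-so-e-t
1. f -> v, k -> g, s -> z, t -> d / _ Z: no change
2. f -> v, k -> g, p -> b, s -> z, t -> d / V _ V: fires at position(s) 7: teilsozoet
3. a, u -> 0 / V _: no change
surface: teilsozoet


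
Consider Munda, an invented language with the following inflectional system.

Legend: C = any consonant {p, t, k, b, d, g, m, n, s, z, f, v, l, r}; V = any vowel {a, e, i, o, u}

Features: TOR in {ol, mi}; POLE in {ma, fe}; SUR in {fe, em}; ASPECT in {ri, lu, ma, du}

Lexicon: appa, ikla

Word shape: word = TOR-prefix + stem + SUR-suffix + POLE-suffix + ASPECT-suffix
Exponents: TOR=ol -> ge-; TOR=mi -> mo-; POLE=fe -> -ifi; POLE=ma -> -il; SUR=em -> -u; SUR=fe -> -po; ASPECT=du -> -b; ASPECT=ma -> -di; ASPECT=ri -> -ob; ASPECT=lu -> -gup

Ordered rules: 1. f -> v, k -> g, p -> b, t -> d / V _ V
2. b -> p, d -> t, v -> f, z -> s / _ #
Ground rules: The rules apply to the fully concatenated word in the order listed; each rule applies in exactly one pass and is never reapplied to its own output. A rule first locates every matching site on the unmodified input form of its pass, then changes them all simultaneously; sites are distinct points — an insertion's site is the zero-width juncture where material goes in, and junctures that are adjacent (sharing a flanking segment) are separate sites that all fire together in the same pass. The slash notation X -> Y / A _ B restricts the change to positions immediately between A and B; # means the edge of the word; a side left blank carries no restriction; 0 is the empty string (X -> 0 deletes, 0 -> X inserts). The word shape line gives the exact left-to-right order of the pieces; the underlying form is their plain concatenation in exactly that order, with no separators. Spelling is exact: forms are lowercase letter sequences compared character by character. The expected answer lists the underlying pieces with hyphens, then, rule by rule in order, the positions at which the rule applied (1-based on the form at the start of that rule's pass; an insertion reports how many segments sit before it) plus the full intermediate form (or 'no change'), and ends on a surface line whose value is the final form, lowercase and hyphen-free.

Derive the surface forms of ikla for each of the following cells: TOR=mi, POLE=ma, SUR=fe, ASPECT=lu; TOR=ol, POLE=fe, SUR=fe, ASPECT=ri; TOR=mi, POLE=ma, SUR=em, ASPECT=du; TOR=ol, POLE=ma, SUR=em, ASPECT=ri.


cell TOR=mi, POLE=ma, SUR=fe, ASPECT=lu:
underlying: mo-ikla-po-il-gup
1. f -> v, k -> g, p -> b, t -> d / V _ V: fires at position(s) 7: moiklaboilgup
2. b -> p, d -> t, v -> f, z -> s / _ #: no change
surface: moiklaboilgup

cell TOR=ol, POLE=fe, SUR=fe, ASPECT=ri:
underlying: ge-ikla-po-ifi-ob
1. f -> v, k -> g, p -> b, t -> d / V _ V: fires at position(s) 7, 10: geiklaboiviob
2. b -> p, d -> t, v -> f, z -> s / _ #: fires at position(s) 13: geiklaboiviop
surface: geiklaboiviop

cell TOR=mi, POLE=ma, SUR=em, ASPECT=du:
underlying: mo-ikla-u-il-b
1. f -> v, k -> g, p -> b, t -> d / V _ V: no change
2. b -> p, d -> t, v -> f, z -> s / _ #: fires at position(s) 10: moiklauilp
surface: moiklauilp

cell TOR=ol, POLE=ma, SUR=em, ASPECT=ri:
underlying: ge-ikla-u-il-ob
1. f -> v, k -> g, p -> b, t -> d / V _ V: no change
2. b -> p, d -> t, v -> f, z -> s / _ #: fires at position(s) 11: geiklauilop
surface: geiklauilop


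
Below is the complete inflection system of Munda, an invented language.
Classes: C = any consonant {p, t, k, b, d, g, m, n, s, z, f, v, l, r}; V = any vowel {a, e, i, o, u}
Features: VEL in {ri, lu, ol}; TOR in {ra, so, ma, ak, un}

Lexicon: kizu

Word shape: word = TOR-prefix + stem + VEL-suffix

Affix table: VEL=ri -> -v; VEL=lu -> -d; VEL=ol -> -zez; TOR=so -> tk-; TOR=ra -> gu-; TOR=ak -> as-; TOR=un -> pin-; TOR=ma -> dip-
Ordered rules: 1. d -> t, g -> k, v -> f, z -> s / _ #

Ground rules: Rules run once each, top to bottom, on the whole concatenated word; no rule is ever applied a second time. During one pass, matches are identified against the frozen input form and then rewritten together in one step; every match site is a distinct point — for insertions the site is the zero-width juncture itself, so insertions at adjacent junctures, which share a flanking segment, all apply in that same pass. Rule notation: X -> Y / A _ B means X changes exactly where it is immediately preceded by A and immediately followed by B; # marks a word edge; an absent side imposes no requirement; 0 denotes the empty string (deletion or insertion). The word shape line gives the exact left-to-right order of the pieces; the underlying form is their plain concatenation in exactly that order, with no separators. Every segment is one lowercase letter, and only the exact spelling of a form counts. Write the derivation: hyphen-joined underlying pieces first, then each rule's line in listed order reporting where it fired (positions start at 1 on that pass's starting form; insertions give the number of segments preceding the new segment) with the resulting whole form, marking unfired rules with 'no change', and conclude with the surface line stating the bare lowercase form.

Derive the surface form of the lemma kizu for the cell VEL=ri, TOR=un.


underlying: pin-kizu-v
1. d -> t, g -> k, v -> f, z -> s / _ #: fires at position(s) 8: pinkizuf
surface: pinkizuf


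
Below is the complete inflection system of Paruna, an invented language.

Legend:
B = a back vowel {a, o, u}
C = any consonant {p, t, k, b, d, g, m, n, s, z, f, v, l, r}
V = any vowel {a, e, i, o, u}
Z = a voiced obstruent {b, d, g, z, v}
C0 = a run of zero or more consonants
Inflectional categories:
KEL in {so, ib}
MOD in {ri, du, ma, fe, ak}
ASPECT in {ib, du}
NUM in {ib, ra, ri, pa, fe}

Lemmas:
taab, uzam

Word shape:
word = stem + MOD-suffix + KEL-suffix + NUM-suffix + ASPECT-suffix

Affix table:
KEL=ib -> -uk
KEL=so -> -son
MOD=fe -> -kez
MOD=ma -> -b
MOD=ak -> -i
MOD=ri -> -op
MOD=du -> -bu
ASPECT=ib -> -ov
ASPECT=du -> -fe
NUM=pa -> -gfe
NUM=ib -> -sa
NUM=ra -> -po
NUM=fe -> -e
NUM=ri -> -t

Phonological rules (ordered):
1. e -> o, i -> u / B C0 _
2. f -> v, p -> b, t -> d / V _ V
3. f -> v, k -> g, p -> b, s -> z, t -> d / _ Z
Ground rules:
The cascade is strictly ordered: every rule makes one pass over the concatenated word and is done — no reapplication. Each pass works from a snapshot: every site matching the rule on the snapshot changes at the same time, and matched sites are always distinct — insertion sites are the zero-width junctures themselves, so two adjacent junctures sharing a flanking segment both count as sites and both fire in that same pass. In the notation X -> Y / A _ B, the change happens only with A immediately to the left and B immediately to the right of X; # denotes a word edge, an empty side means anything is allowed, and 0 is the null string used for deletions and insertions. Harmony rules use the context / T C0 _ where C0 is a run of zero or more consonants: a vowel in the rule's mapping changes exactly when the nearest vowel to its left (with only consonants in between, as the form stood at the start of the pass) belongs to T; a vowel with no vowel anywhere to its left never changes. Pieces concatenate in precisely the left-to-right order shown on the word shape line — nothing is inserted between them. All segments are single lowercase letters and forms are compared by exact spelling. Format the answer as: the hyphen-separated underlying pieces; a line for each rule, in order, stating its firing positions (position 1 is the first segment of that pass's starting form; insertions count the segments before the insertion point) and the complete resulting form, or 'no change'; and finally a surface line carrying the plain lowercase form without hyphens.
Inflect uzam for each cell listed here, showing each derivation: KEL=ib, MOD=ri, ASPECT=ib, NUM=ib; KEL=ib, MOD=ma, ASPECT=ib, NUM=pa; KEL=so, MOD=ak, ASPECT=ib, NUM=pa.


cell KEL=ib, MOD=ri, ASPECT=ib, NUM=ib:
underlying: uzam-op-uk-sa-ov
1. e -> o, i -> u / B C0 _: no change
2. f -> v, p -> b, t -> d / V _ V: fires at position(s) 6: uzamobuksaov
3. f -> v, k -> g, p -> b, s -> z, t -> d / _ Z: no change
surface: uzamobuksaov

cell KEL=ib, MOD=ma, ASPECT=ib, NUM=pa:
underlying: uzam-b-uk-gfe-ov
1. e -> o, i -> u / B C0 _: fires at position(s) 10: uzambukgfoov
2. f -> v, p -> b, t -> d / V _ V: no change
3. f -> v, k -> g, p -> b, s -> z, t -> d / _ Z: fires at position(s) 7: uzambuggfoov
surface: uzambuggfoov

cell KEL=so, MOD=ak, ASPECT=ib, NUM=pa:
underlying: uzam-i-son-gfe-ov
1. e -> o, i -> u / B C0 _: fires at position(s) 5, 11: uzamusongfoov
2. f -> v, p -> b, t -> d / V _ V: no change
3. f -> v, k -> g, p -> b, s -> z, t -> d / _ Z: no change
surface: uzamusongfoov


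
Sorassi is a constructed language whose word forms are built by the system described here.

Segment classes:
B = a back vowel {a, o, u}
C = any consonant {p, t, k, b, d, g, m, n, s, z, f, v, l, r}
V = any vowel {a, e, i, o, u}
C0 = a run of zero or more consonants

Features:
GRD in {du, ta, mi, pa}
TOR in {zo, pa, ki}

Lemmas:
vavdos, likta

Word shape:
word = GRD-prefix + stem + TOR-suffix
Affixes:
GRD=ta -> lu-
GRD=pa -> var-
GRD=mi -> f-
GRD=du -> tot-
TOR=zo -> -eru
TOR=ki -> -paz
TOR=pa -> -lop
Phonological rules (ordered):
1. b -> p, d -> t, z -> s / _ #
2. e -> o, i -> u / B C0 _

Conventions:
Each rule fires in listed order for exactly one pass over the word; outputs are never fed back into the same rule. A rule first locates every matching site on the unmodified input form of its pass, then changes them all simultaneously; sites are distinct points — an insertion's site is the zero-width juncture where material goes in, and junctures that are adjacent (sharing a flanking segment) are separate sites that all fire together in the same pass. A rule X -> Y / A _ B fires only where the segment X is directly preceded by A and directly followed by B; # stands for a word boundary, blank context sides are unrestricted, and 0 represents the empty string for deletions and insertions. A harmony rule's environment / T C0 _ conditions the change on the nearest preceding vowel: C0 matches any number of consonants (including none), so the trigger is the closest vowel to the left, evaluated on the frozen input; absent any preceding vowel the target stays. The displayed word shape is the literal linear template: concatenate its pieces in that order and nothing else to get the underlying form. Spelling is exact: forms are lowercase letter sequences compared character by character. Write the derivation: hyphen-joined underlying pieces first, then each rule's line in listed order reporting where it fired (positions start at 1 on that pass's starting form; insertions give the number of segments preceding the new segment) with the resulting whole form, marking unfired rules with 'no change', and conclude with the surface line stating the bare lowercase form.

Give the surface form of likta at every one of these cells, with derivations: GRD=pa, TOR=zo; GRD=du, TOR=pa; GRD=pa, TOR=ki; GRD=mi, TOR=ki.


cell GRD=pa, TOR=zo:
underlying: var-likta-eru
1. b -> p, d -> t, z -> s / _ #: no change
2. e -> o, i -> u / B C0 _: fires at position(s) 5, 9: varluktaoru
surface: varluktaoru

cell GRD=du, TOR=pa:
underlying: tot-likta-lop
1. b -> p, d -> t, z -> s / _ #: no change
2. e -> o, i -> u / B C0 _: fires at position(s) 5: totluktalop
surface: totluktalop

cell GRD=pa, TOR=ki:
underlying: var-likta-paz
1. b -> p, d -> t, z -> s / _ #: fires at position(s) 11: varliktapas
2. e -> o, i -> u / B C0 _: fires at position(s) 5: varluktapas
surface: varluktapas

cell GRD=mi, TOR=ki:
underlying: f-likta-paz
1. b -> p, d -> t, z -> s / _ #: fires at position(s) 9: fliktapas
2. e -> o, i -> u / B C0 _: no change
surface: fliktapas


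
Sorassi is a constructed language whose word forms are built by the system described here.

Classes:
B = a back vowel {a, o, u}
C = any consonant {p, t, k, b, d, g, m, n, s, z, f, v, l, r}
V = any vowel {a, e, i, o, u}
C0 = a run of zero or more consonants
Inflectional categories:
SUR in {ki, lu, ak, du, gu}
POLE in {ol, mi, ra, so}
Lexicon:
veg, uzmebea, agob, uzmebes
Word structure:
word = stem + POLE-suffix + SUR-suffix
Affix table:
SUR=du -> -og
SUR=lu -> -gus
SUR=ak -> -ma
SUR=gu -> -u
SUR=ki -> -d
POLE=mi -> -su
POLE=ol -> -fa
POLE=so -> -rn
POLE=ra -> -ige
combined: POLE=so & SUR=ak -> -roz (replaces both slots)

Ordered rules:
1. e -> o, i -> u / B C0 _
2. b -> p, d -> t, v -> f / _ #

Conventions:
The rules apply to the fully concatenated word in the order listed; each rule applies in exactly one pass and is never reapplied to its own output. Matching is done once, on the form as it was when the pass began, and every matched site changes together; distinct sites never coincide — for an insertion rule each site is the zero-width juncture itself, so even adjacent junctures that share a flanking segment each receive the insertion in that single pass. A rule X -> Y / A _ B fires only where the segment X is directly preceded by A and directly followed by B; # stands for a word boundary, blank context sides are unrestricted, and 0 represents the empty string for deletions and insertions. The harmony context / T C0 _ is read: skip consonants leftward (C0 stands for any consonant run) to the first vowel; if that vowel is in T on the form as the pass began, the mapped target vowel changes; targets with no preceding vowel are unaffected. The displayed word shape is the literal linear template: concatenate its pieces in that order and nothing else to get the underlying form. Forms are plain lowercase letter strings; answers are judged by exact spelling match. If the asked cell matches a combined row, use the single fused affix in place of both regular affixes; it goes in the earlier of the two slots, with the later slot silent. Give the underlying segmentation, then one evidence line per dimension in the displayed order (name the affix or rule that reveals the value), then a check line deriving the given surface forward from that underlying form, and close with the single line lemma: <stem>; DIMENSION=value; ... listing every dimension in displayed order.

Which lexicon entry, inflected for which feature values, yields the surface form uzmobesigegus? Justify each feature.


underlying: uzmebes-ige-gus
SUR=lu - signalled by the affix -gus
POLE=ra - signalled by the affix -ige
check: uzmebesigegus -> uzmobesigegus -> uzmobesigegus
lemma: uzmebes; SUR=lu; POLE=ra


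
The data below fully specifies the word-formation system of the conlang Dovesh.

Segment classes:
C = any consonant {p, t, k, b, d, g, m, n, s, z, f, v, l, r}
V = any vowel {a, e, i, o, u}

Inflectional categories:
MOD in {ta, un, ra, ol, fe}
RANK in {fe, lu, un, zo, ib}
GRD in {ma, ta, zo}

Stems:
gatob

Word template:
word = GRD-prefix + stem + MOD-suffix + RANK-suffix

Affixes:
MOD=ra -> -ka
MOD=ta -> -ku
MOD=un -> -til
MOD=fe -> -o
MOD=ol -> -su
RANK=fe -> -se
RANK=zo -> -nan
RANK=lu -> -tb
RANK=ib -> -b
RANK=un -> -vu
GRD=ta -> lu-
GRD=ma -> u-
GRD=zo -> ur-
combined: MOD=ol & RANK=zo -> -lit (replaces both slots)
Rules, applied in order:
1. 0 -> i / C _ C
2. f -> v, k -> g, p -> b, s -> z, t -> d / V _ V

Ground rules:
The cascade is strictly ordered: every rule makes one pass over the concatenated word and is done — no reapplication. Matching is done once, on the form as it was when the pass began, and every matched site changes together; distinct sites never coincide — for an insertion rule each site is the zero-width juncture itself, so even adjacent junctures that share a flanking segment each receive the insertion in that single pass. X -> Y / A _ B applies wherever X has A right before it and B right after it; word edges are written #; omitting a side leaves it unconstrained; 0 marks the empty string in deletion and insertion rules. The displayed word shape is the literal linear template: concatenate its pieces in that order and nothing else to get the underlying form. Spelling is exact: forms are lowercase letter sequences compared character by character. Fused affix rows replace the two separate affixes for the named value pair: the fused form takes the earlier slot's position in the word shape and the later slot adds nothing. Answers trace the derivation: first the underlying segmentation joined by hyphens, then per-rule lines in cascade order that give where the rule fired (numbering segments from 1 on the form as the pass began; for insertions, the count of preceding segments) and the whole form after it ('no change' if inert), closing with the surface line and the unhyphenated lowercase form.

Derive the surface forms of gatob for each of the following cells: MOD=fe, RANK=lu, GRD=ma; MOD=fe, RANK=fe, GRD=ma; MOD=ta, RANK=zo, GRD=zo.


cell MOD=fe, RANK=lu, GRD=ma:
underlying: u-gatob-o-tb
1. 0 -> i / C _ C: inserts after position(s) 8: ugatobotib
2. f -> v, k -> g, p -> b, s -> z, t -> d / V _ V: fires at position(s) 4, 8: ugadobodib
surface: ugadobodib

cell MOD=fe, RANK=fe, GRD=ma:
underlying: u-gatob-o-se
1. 0 -> i / C _ C: no change
2. f -> v, k -> g, p -> b, s -> z, t -> d / V _ V: fires at position(s) 4, 8: ugadoboze
surface: ugadoboze

cell MOD=ta, RANK=zo, GRD=zo:
underlying: ur-gatob-ku-nan
1. 0 -> i / C _ C: inserts after position(s) 2, 7: urigatobikunan
2. f -> v, k -> g, p -> b, s -> z, t -> d / V _ V: fires at position(s) 6, 10: urigadobigunan
surface: urigadobigunan


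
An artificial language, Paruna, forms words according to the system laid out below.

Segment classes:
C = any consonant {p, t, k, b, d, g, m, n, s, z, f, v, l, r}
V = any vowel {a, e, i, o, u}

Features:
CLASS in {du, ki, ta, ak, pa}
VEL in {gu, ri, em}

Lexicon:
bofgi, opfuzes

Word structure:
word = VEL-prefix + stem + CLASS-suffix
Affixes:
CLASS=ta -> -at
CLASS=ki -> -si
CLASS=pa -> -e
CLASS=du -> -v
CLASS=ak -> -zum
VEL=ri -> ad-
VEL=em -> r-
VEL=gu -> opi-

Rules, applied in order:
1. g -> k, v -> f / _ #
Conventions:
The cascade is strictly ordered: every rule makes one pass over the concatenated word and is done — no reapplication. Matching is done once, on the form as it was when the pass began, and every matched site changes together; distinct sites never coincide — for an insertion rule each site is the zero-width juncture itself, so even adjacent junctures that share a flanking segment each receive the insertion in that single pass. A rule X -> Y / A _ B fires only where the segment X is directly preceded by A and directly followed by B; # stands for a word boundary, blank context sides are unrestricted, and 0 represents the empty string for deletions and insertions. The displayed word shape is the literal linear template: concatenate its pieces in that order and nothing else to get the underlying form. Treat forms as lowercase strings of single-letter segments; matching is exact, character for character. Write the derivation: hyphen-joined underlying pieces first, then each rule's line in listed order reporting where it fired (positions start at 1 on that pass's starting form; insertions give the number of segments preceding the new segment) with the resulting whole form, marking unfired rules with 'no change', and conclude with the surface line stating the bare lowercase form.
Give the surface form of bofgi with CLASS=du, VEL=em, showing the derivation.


underlying: r-bofgi-v
1. g -> k, v -> f / _ #: fires at position(s) 7: rbofgif
surface: rbofgif


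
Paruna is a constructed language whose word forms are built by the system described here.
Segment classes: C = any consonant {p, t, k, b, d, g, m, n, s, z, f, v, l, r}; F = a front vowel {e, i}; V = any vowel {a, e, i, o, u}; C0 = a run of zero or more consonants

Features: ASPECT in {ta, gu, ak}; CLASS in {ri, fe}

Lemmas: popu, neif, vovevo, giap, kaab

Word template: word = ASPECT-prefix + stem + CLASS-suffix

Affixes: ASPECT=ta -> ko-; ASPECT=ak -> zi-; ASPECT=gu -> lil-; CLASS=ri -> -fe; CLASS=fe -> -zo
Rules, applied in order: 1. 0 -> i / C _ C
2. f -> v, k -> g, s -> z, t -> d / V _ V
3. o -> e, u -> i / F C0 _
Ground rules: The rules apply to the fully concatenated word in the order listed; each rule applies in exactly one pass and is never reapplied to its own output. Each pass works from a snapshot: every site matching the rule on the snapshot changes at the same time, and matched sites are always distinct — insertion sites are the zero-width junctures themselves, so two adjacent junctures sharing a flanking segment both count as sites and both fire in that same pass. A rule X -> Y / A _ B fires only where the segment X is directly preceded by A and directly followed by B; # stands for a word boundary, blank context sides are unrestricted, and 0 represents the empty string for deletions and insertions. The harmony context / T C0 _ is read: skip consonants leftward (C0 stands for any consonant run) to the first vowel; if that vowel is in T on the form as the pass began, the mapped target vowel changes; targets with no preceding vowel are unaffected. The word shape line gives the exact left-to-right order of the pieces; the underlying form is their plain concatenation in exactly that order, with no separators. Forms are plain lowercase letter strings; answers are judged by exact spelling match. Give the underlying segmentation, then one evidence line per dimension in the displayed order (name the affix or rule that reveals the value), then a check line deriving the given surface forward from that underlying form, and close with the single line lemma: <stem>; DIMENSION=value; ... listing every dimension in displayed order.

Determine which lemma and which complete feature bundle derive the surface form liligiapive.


underlying: lil-giap-fe
ASPECT=gu - signalled by the affix lil-
CLASS=ri - signalled by the affix -fe
check: lilgiapfe -> liligiapife -> liligiapive -> liligiapive
lemma: giap; ASPECT=gu; CLASS=ri


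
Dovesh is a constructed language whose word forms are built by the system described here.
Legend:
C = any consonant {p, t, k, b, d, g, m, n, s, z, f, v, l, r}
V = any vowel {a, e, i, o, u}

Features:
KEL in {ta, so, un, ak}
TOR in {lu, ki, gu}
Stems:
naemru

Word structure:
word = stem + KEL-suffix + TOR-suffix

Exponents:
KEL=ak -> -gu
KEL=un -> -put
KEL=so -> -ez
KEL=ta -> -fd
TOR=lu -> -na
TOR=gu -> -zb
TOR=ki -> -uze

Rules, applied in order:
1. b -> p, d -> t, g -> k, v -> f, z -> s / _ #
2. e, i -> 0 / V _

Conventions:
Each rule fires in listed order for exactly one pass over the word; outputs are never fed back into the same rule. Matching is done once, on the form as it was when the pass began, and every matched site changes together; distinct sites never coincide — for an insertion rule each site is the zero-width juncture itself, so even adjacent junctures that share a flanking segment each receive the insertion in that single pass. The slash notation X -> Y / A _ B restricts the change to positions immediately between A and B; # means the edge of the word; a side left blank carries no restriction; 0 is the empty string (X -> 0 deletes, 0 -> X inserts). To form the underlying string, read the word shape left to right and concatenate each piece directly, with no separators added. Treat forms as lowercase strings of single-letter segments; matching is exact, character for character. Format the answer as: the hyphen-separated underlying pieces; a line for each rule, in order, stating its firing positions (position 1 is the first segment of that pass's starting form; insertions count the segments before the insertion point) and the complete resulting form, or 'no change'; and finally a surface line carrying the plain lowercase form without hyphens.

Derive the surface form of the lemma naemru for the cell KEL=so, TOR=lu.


underlying: naemru-ez-na
1. b -> p, d -> t, g -> k, v -> f, z -> s / _ #: no change
2. e, i -> 0 / V _: fires at position(s) 3, 7: namruzna
surface: namruzna


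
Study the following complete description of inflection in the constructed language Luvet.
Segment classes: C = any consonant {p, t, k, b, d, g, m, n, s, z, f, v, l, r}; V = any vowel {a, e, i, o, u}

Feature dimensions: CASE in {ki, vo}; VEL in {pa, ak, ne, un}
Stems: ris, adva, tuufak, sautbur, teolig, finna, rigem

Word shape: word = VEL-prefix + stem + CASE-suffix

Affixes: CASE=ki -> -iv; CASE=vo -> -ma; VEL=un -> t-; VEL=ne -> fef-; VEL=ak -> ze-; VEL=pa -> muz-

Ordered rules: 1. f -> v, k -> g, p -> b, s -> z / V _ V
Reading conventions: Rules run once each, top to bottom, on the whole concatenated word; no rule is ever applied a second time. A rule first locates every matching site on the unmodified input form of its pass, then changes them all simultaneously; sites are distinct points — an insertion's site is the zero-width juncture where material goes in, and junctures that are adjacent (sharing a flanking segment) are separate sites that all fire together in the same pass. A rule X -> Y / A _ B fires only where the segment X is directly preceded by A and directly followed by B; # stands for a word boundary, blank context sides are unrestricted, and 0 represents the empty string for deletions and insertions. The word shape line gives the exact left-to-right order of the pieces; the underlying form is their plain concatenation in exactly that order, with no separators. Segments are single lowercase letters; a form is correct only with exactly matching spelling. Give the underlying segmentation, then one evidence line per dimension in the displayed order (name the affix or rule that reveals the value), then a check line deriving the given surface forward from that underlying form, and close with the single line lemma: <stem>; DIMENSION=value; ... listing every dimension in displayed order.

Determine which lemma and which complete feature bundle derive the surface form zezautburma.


underlying: ze-sautbur-ma
CASE=vo - signalled by the affix -ma
VEL=ak - signalled by the affix ze-
check: zesautburma -> zezautburma
lemma: sautbur; CASE=vo; VEL=ak


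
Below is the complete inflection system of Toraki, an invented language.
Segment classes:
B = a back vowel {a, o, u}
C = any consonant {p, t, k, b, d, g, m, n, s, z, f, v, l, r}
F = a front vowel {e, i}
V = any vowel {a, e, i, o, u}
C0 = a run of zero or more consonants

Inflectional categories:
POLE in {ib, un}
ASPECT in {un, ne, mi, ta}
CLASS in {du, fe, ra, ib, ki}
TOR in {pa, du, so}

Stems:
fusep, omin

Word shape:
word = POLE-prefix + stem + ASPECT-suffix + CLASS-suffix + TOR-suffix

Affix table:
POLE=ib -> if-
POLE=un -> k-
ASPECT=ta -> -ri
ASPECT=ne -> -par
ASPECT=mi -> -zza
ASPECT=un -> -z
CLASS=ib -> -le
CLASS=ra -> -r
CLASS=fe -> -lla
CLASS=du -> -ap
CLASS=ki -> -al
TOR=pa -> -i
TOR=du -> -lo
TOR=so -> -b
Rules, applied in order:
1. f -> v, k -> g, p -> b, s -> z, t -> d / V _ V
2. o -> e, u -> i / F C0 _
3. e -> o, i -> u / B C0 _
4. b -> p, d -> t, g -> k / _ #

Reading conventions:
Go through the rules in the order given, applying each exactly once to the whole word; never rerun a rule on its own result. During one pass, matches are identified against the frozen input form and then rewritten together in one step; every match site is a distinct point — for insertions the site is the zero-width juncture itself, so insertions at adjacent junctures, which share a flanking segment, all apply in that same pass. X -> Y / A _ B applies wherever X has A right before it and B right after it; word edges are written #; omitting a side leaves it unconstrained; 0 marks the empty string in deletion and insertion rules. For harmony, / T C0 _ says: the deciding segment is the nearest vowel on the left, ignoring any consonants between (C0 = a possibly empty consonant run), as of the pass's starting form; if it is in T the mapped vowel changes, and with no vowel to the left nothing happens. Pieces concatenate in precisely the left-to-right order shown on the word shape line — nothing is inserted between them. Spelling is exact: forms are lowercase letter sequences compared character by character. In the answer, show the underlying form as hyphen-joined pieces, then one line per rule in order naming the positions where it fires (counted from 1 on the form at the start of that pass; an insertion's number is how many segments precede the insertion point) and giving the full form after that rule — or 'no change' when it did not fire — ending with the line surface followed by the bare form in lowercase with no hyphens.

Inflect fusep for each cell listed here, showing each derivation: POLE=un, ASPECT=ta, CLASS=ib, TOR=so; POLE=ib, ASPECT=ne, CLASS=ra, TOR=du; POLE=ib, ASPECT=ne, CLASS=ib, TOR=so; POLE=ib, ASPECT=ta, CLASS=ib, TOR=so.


cell POLE=un, ASPECT=ta, CLASS=ib, TOR=so:
underlying: k-fusep-ri-le-b
1. f -> v, k -> g, p -> b, s -> z, t -> d / V _ V: fires at position(s) 4: kfuzeprileb
2. o -> e, u -> i / F C0 _: no change
3. e -> o, i -> u / B C0 _: fires at position(s) 5: kfuzoprileb
4. b -> p, d -> t, g -> k / _ #: fires at position(s) 11: kfuzoprilep
surface: kfuzoprilep

cell POLE=ib, ASPECT=ne, CLASS=ra, TOR=du:
underlying: if-fusep-par-r-lo
1. f -> v, k -> g, p -> b, s -> z, t -> d / V _ V: fires at position(s) 5: iffuzepparrlo
2. o -> e, u -> i / F C0 _: fires at position(s) 4: iffizepparrlo
3. e -> o, i -> u / B C0 _: no change
4. b -> p, d -> t, g -> k / _ #: no change
surface: iffizepparrlo

cell POLE=ib, ASPECT=ne, CLASS=ib, TOR=so:
underlying: if-fusep-par-le-b
1. f -> v, k -> g, p -> b, s -> z, t -> d / V _ V: fires at position(s) 5: iffuzepparleb
2. o -> e, u -> i / F C0 _: fires at position(s) 4: iffizepparleb
3. e -> o, i -> u / B C0 _: fires at position(s) 12: iffizepparlob
4. b -> p, d -> t, g -> k / _ #: fires at position(s) 13: iffizepparlop
surface: iffizepparlop

cell POLE=ib, ASPECT=ta, CLASS=ib, TOR=so:
underlying: if-fusep-ri-le-b
1. f -> v, k -> g, p -> b, s -> z, t -> d / V _ V: fires at position(s) 5: iffuzeprileb
2. o -> e, u -> i / F C0 _: fires at position(s) 4: iffizeprileb
3. e -> o, i -> u / B C0 _: no change
4. b -> p, d -> t, g -> k / _ #: fires at position(s) 12: iffizeprilep
surface: iffizeprilep


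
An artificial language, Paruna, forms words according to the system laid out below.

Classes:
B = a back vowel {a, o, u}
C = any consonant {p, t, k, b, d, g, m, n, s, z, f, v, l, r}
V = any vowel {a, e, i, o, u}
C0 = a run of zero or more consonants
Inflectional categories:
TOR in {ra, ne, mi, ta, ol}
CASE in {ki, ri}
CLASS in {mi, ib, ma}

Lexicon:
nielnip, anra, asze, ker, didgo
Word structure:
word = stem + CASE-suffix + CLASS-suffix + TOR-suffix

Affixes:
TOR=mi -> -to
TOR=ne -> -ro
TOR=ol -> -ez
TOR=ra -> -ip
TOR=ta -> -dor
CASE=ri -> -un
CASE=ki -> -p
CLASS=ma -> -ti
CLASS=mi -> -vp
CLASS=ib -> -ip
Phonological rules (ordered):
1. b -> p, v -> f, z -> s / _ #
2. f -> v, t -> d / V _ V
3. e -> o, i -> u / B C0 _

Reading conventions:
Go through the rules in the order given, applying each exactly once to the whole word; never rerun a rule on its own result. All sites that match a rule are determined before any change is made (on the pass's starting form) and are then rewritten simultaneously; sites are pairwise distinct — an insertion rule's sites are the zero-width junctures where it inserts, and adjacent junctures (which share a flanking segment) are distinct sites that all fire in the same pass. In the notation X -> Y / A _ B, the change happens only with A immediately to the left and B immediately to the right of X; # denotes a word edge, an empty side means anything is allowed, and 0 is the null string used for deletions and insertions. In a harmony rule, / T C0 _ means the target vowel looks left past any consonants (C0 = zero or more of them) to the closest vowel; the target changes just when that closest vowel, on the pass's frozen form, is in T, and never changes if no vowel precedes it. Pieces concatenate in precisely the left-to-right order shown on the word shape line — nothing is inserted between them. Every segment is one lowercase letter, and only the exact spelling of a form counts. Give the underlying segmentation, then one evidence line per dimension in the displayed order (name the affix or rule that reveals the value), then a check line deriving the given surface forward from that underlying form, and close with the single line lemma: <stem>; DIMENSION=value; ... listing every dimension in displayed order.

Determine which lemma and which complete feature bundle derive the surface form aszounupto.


underlying: asze-un-ip-to
TOR=mi - signalled by the affix -to
CASE=ri - signalled by the affix -un
CLASS=ib - signalled by the affix -ip
check: aszeunipto -> aszeunipto -> aszeunipto -> aszounupto
lemma: asze; TOR=mi; CASE=ri; CLASS=ib


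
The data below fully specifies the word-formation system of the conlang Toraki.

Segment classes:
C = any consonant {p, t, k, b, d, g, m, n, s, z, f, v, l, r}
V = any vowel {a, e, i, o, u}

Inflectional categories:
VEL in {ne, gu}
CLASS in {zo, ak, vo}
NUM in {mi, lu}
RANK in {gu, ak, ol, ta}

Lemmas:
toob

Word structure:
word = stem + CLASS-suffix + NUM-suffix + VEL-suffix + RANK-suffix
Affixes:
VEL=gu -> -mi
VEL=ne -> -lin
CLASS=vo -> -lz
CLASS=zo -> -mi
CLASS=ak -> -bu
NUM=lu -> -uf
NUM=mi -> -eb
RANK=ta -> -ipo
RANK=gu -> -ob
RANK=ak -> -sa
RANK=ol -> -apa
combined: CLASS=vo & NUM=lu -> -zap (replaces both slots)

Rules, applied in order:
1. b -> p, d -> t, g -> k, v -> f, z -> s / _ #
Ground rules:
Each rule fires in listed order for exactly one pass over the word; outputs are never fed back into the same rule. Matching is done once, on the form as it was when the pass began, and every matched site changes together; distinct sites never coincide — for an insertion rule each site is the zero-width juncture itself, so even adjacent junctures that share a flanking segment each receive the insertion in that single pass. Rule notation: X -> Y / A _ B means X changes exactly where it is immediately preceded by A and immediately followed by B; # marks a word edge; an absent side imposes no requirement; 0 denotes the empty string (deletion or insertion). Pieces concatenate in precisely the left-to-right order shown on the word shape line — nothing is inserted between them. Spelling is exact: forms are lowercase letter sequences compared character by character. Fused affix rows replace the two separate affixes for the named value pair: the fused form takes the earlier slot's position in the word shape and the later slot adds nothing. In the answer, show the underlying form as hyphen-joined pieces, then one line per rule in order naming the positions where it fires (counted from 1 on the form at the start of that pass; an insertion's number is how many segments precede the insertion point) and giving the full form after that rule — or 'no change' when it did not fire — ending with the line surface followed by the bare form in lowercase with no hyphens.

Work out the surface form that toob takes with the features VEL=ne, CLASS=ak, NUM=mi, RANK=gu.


underlying: toob-bu-eb-lin-ob
1. b -> p, d -> t, g -> k, v -> f, z -> s / _ #: fires at position(s) 13: toobbueblinop
surface: toobbueblinop


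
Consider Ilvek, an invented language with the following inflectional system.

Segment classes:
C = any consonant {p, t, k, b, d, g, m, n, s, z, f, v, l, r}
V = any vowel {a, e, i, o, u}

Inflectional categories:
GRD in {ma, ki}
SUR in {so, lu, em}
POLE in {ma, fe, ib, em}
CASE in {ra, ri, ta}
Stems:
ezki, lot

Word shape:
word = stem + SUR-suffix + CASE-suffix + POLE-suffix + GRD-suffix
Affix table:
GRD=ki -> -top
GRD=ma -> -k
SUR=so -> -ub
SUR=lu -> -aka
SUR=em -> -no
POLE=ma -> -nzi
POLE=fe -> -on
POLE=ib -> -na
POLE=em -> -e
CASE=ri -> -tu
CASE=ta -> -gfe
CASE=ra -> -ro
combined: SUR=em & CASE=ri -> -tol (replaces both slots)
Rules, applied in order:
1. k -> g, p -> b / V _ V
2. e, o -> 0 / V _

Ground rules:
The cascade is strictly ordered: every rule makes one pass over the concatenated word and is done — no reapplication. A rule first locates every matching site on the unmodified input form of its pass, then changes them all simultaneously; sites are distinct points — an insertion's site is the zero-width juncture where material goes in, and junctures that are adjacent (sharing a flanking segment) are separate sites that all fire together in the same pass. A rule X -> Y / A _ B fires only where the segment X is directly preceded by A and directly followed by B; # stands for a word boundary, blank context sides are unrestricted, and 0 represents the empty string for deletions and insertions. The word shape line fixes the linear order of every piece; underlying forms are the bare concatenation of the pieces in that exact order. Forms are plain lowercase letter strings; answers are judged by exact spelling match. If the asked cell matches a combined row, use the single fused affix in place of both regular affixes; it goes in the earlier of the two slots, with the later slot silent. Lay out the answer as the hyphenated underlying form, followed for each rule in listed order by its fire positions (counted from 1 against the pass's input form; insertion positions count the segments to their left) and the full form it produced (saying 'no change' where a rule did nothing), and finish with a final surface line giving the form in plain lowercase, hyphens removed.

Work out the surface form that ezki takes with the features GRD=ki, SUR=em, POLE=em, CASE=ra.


underlying: ezki-no-ro-e-top
1. k -> g, p -> b / V _ V: no change
2. e, o -> 0 / V _: fires at position(s) 9: ezkinorotop
surface: ezkinorotop
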